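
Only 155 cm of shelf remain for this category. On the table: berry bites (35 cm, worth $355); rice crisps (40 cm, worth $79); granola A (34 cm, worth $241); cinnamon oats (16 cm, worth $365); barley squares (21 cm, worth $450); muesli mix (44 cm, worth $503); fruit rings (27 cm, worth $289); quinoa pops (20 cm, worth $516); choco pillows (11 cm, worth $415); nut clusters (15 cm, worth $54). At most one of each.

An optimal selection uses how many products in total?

6

The maximum weekly sales within 155 cm is 2604.
One optimal bundle: berry bites + cinnamon oats + barley squares + muesli mix + quinoa pops + choco pillows (147 cm).
Any selection reaching 2604 contains exactly 6 products.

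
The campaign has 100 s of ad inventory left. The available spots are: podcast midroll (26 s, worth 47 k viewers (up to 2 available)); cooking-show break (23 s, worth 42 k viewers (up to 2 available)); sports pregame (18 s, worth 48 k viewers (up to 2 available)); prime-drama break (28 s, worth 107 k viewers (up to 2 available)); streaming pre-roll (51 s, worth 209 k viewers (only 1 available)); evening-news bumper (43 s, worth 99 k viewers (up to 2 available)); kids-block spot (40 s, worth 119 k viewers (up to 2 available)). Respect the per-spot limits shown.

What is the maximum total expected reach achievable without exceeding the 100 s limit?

364

Taking sports pregame + prime-drama break + streaming pre-roll: 97 s used, 364 in expected reach.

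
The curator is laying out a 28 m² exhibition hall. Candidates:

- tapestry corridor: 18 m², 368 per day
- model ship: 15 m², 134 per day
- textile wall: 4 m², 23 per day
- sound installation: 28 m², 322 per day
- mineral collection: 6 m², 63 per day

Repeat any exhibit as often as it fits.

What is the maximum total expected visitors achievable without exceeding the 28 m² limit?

454

The ratio ordering already packs tightly: tapestry corridor + textile wall + mineral collection, 28 m², 454.
That's the maximum — no swap from here does better than 454.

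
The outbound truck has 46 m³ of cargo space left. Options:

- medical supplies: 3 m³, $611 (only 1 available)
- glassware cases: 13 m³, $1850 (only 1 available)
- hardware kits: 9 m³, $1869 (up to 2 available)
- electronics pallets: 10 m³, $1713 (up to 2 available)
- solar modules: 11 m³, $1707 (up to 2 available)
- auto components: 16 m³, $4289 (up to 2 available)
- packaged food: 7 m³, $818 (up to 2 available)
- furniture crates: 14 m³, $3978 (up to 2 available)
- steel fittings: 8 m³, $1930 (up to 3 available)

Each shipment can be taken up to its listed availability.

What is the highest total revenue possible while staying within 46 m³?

12556

Density check — furniture crates 284.14, auto components 268.06, steel fittings 241.25 are the best per m³.
Filling by ratio: auto components + 2×furniture crates for 12245, with 2 m³ left unused.
Dropping furniture crates frees 14 m³; slotting in auto components (16 m³) lifts the total to 12556 at 46 m³.
Nothing else within 46 m³ beats 12556.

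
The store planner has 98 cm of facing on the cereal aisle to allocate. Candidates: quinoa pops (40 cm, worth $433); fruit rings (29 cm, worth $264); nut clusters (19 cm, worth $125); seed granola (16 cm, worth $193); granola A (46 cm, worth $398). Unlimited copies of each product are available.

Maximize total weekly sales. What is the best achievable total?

1158

Best packing: 6×seed granola — 96 cm, 1158 total.
The spare 2 cm is too small for any remaining product, and no exchange beats 1158.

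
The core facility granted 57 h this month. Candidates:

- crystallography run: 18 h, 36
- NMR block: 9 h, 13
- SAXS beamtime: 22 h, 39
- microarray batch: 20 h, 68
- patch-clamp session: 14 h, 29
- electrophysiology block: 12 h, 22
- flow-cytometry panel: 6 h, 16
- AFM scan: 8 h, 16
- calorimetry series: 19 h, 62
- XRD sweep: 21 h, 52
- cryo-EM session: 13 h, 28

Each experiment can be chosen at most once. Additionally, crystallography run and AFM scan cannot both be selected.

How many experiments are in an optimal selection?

4

The maximum expected citations within 57 h is 168.
For example microarray batch + electrophysiology block + flow-cytometry panel + calorimetry series achieves it, using 57 h.
Every optimal selection uses 4 experiments.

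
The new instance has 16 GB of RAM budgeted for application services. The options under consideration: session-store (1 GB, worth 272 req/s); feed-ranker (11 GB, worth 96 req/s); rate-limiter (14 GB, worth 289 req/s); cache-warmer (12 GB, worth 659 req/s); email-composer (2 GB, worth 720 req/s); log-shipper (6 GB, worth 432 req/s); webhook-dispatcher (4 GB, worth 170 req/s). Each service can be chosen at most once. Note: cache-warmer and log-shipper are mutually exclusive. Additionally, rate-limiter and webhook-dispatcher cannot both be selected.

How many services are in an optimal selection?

Optimal total is 1651.
For example session-store + cache-warmer + email-composer achieves it, using 15 GB.
Every optimal selection uses 3 services.

3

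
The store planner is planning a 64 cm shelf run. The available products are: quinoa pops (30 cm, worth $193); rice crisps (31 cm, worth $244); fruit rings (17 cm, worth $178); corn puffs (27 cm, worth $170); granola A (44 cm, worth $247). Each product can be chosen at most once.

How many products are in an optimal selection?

2

Best achievable weekly sales is 437.
For example quinoa pops + rice crisps achieves it, using 61 cm.
Any selection reaching 437 contains exactly 2 products.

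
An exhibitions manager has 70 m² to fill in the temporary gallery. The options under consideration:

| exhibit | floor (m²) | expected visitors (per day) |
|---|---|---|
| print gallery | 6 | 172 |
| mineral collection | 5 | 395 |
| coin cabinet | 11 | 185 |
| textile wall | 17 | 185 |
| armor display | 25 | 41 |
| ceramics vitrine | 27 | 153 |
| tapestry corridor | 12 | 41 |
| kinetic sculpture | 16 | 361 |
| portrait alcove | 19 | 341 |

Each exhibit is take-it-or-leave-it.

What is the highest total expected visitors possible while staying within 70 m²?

1495

Taking print gallery + mineral collection + coin cabinet + tapestry corridor + kinetic sculpture + portrait alcove: 69 m² used, 1495 in expected visitors.
The spare 1 m² is too small for any remaining exhibit, and no exchange beats 1495.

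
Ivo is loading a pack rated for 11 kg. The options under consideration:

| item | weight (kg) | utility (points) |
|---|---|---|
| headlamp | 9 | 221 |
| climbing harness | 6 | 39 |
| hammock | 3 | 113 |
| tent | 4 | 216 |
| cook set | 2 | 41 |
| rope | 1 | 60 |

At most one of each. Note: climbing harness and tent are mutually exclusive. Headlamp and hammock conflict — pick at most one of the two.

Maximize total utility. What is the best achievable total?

Ranking by ratio (utility/kg): rope 60.00, tent 54.00, hammock 37.67, headlamp 24.56.
Taking hammock + tent + cook set + rope: 10 kg used, 430 in utility.

430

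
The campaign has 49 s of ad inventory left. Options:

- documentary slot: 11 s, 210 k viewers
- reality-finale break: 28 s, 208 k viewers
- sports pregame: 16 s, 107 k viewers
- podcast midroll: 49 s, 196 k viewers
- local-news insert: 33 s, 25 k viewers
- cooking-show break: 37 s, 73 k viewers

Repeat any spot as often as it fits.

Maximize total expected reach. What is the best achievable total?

840

The ratio ordering already packs tightly: 4×documentary slot, 44 s, 840.
The spare 5 s is too small for any remaining spot, and no exchange beats 840.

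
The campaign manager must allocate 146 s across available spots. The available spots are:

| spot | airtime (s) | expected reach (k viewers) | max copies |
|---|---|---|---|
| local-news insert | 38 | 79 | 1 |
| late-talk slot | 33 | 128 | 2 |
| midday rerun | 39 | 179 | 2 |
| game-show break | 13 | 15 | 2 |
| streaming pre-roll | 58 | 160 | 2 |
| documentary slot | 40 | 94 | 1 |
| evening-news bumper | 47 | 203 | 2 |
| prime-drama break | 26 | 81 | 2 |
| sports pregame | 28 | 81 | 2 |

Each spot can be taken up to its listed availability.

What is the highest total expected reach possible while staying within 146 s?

A density-first pass picks 2×midday rerun + game-show break + evening-news bumper — 576 at 138 s.
The 60 s tied up in game-show break and evening-news bumper is better spent on 2×late-talk slot — total rises to 614 (144 s).
That's the maximum — no swap from here does better than 614.

614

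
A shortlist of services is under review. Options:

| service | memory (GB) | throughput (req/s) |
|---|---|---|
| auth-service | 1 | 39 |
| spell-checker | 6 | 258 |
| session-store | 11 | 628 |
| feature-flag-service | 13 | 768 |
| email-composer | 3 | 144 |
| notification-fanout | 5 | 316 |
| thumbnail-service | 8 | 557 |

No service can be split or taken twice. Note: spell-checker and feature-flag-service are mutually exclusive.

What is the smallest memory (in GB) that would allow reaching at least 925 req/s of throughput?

16

Minimise GB subject to total throughput ≥ 925.
session-store + notification-fanout: 944 throughput at 16 GB.
Below 16 GB the best achievable stays under 925.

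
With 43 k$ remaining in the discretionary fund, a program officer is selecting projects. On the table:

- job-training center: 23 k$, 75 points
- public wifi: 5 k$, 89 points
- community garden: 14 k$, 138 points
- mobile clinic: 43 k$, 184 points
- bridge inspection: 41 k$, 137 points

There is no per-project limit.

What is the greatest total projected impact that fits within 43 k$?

Density check — public wifi 17.80, community garden 9.86, mobile clinic 4.28 are the best per k$.
8×public wifi uses 40 of the 43 k$ and totals 712.
Nothing else within 43 k$ beats 712.

712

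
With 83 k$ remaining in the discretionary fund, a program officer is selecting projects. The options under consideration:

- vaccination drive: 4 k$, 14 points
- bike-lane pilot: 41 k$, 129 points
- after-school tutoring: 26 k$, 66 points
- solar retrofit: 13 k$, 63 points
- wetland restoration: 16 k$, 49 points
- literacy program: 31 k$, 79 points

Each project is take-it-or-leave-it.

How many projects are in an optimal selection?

3

Optimal total is 258.
bike-lane pilot + after-school tutoring + solar retrofit hits 258 at 80 k$.
Every optimal selection uses 3 projects.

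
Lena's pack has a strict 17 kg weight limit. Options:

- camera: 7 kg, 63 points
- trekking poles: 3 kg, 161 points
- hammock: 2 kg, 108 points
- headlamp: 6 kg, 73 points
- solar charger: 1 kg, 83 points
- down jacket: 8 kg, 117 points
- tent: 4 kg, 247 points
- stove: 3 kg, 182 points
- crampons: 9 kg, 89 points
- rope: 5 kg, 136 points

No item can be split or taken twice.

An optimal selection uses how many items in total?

Best achievable utility is 834.
One optimal bundle: trekking poles + hammock + tent + stove + rope (17 kg).
Any selection reaching 834 contains exactly 5 items.

5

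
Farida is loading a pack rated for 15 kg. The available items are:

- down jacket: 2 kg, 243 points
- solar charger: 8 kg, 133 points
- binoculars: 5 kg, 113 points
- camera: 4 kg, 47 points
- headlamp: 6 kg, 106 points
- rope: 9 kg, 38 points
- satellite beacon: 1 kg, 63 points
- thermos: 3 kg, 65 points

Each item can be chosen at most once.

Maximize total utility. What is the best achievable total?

Ranking by ratio (utility/kg): down jacket 121.50, satellite beacon 63.00, binoculars 22.60, thermos 21.67.
The ratio ordering already packs tightly: down jacket + binoculars + camera + satellite beacon + thermos, 15 kg, 531.
Next best is down jacket + binoculars + headlamp + satellite beacon at 525 (14 kg) — short by 6.

531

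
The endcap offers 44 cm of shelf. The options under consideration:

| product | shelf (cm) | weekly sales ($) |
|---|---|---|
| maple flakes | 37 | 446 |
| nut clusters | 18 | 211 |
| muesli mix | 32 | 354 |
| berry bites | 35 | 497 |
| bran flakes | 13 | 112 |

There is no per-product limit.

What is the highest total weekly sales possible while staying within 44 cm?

Taking berry bites: 35 cm used, 497 in weekly sales.
The spare 9 cm is too small for any remaining product, and no exchange beats 497.

497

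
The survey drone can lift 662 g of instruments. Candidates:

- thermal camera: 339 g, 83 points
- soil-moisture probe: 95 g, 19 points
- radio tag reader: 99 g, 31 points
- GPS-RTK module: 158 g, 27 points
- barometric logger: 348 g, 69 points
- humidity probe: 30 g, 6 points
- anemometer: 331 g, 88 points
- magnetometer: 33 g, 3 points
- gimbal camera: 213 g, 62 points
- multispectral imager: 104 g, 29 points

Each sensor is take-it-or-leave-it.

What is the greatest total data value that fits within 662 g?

181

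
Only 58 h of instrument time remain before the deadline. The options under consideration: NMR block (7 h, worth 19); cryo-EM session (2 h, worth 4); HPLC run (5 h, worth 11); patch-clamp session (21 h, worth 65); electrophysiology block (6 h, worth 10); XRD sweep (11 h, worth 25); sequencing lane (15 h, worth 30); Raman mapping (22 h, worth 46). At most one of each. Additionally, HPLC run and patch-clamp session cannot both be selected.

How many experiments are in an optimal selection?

Best achievable expected citations is 144.
NMR block + cryo-EM session + patch-clamp session + electrophysiology block + Raman mapping hits 144 at 58 h.
Every optimal selection uses 5 experiments.

5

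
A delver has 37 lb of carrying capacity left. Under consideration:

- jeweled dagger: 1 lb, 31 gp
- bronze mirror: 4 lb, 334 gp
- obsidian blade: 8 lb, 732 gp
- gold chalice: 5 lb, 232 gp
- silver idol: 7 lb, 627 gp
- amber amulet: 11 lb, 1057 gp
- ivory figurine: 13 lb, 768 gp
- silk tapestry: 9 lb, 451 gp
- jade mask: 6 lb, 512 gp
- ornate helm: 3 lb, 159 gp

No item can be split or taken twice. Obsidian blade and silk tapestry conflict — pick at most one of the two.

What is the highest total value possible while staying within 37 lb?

3293

Ranking by ratio (value/lb): amber amulet 96.09, obsidian blade 91.50, silver idol 89.57.
Taking jeweled dagger + bronze mirror + obsidian blade + silver idol + amber amulet + jade mask: 37 lb used, 3293 in value.
An exhaustive check of the 1024 subsets confirms 3293.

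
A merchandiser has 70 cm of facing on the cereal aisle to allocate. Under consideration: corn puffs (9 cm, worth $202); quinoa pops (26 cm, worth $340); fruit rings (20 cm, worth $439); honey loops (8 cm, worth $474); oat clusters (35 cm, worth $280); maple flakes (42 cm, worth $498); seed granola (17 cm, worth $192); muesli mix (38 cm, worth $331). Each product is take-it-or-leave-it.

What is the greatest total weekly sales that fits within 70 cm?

1455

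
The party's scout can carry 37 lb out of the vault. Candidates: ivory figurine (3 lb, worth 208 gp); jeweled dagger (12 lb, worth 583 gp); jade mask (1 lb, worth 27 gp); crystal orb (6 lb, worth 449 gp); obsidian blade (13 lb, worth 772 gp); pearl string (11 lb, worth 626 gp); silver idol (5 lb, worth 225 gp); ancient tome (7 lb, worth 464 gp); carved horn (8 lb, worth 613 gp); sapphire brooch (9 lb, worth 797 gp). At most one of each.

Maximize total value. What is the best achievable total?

2693

Filling by ratio: ivory figurine + jade mask + crystal orb + ancient tome + carved horn + sapphire brooch for 2558, with 3 lb left unused.
Replace jade mask and ancient tome with pearl string: the trade gains 135 net, giving 2693 at 37 lb.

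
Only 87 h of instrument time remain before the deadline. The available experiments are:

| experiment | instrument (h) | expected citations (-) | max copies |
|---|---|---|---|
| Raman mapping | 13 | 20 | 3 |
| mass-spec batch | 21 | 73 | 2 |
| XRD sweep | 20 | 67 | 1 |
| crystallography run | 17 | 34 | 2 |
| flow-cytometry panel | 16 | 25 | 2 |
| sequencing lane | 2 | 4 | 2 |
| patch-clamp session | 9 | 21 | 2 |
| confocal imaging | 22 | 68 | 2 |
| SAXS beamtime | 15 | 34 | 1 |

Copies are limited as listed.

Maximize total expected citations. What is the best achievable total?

The ratio ordering already packs tightly: 2×mass-spec batch + XRD sweep + sequencing lane + confocal imaging, 86 h, 285.

285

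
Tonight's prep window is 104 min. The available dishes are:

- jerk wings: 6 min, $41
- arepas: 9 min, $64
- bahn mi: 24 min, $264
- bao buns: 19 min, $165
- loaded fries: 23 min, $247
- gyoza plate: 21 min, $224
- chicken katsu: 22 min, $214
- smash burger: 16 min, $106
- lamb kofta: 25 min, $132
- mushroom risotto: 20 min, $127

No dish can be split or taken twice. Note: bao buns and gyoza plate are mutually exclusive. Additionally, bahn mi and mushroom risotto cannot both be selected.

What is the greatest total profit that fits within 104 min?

1013

Best packing: arepas + bahn mi + loaded fries + gyoza plate + chicken katsu — 99 min, 1013 total.
The closest alternative, bahn mi + bao buns + loaded fries + chicken katsu + smash burger, reaches only 996.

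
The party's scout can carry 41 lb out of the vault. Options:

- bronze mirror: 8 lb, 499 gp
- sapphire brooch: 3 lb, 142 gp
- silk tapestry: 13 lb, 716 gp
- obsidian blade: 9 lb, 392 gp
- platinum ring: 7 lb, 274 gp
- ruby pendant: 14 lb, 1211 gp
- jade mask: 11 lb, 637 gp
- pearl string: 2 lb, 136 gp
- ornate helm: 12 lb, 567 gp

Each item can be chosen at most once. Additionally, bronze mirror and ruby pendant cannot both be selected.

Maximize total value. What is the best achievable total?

2706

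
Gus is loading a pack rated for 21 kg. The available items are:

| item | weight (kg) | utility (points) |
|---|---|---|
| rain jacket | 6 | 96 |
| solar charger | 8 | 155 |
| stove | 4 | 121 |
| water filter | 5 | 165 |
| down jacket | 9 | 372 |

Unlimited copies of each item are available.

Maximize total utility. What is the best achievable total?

744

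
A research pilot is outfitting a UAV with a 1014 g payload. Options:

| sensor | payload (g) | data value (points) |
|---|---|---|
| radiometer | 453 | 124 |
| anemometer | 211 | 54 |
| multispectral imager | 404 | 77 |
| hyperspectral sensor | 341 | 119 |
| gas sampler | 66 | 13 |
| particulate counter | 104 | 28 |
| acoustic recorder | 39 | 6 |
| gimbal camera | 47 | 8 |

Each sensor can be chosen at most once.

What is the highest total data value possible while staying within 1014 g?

297

A density-first pass picks radiometer + hyperspectral sensor + gas sampler + particulate counter + gimbal camera — 292 at 1011 g.
Replace gas sampler and particulate counter and gimbal camera with anemometer: the trade gains 5 net, giving 297 at 1005 g.
No other feasible combination exceeds 297.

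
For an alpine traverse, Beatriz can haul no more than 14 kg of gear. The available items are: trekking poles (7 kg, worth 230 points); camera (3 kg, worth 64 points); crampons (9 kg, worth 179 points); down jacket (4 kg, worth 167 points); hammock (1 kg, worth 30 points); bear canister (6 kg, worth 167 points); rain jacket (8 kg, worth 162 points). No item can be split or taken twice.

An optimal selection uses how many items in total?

Best achievable utility is 461.
trekking poles + camera + down jacket hits 461 at 14 kg.
All optima have 3 items.

3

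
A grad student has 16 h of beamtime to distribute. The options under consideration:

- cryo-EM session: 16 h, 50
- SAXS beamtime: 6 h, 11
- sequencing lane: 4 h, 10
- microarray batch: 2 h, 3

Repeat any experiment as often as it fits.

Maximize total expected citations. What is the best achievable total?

50

The ratio ordering already packs tightly: cryo-EM session, 16 h, 50.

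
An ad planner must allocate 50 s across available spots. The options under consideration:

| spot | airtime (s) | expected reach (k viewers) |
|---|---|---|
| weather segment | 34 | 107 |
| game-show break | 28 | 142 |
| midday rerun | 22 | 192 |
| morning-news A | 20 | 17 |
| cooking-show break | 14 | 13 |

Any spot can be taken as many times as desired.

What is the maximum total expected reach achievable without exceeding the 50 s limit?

384

2×midday rerun uses 44 of the 50 s and totals 384.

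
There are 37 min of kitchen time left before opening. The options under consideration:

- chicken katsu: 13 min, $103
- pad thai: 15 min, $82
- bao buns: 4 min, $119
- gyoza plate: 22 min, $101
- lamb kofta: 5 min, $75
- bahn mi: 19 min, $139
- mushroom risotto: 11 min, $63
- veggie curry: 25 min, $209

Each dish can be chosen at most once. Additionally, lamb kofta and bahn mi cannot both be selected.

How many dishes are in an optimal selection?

3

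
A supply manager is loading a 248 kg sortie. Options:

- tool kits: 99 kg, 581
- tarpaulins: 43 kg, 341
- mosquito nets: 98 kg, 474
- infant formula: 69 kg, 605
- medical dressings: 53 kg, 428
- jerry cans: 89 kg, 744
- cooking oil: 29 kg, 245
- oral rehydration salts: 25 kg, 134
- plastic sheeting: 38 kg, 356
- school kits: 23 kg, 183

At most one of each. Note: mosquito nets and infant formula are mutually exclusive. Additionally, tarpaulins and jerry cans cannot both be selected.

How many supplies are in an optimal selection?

The maximum people served within 248 kg is 2133.
infant formula + jerry cans + cooking oil + plastic sheeting + school kits hits 2133 at 248 kg.
Any selection reaching 2133 contains exactly 5 supplies.

5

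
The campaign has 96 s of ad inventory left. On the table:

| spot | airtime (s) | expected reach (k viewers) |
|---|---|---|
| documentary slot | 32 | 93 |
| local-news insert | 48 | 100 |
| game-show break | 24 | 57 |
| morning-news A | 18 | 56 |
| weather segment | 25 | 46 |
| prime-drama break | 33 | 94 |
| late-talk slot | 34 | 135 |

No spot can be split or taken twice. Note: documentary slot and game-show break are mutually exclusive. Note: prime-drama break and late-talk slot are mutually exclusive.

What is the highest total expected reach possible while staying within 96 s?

Documentary slot + morning-news A + late-talk slot uses 84 of the 96 s and totals 284.
Runner-up documentary slot + weather segment + late-talk slot tops out at 274.

284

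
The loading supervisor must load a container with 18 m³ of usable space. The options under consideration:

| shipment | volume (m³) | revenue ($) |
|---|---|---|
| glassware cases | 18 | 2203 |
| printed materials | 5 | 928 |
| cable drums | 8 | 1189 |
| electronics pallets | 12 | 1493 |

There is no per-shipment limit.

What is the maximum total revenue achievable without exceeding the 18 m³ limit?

By revenue per m³: printed materials 185.60, cable drums 148.62, electronics pallets 124.42 lead.
Greedy by ratio would take 3×printed materials: 15 m³ used, total 2784.
Dropping printed materials frees 5 m³; slotting in cable drums (8 m³) lifts the total to 3045 at 18 m³.

3045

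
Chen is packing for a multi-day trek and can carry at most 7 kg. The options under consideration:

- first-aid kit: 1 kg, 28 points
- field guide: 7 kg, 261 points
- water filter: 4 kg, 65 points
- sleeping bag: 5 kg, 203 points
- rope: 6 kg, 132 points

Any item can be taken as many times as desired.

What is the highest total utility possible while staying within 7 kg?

261

A density-first pass picks 2×first-aid kit + sleeping bag — 259 at 7 kg.
The 7 kg tied up in 2×first-aid kit and sleeping bag is better spent on field guide — total rises to 261 (7 kg).
Every other selection either busts 7 kg or fails to beat 261.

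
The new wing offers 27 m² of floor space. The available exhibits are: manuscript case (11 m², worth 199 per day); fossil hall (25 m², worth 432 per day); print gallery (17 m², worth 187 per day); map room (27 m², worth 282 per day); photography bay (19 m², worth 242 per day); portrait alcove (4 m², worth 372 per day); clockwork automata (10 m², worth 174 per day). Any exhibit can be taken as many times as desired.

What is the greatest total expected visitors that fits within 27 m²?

2232

Ranking by ratio (expected visitors/m²): portrait alcove 93.00, manuscript case 18.09, clockwork automata 17.40.
The ratio ordering already packs tightly: 6×portrait alcove, 24 m², 2232.
Nothing else within 27 m² beats 2232.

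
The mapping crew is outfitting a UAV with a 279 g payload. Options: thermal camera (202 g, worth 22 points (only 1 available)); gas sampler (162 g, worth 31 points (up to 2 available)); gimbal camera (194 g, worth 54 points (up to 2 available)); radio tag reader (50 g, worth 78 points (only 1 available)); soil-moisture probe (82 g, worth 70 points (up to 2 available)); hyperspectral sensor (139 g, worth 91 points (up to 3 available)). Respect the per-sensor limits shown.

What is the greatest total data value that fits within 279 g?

239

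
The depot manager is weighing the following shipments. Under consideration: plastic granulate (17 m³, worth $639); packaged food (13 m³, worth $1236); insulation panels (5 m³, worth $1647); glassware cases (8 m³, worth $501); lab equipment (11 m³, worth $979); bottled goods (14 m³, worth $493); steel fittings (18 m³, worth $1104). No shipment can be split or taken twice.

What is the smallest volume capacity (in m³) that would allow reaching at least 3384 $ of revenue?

26

Need the lightest bundle worth ≥ 3384.
Taking packaged food + insulation panels + glassware cases gives 3384 (≥ 3384) for 26 m³.
Below 26 m³ the best achievable stays under 3384.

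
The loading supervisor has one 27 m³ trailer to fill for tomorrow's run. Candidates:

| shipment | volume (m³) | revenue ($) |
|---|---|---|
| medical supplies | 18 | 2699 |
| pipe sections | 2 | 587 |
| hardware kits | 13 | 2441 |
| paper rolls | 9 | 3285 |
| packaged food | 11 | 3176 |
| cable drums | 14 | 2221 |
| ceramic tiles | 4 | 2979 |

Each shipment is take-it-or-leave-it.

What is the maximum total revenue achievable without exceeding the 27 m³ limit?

Best packing: pipe sections + paper rolls + packaged food + ceramic tiles — 26 m³, 10027 total.
Runner-up paper rolls + packaged food + ceramic tiles tops out at 9440.

10027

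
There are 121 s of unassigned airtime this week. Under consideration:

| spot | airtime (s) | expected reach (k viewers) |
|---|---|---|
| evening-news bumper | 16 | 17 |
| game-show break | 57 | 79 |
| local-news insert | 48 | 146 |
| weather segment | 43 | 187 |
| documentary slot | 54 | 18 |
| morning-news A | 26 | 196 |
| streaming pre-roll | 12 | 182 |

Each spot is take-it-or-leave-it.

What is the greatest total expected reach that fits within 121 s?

Ranking by ratio (expected reach/s): streaming pre-roll 15.17, morning-news A 7.54, weather segment 4.35.
Taking evening-news bumper + weather segment + morning-news A + streaming pre-roll: 97 s used, 582 in expected reach.
Runner-up weather segment + morning-news A + streaming pre-roll tops out at 565.

582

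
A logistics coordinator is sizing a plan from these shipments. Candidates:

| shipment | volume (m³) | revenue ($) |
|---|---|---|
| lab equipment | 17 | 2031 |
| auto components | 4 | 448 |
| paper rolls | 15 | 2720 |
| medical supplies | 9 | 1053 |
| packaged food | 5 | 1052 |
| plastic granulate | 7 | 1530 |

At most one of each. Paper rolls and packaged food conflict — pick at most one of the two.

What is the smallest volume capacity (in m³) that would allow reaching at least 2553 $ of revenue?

Need the lightest bundle worth ≥ 2553.
packaged food + plastic granulate: 2582 revenue at 12 m³.
Below 12 m³ the best achievable stays under 2553.

12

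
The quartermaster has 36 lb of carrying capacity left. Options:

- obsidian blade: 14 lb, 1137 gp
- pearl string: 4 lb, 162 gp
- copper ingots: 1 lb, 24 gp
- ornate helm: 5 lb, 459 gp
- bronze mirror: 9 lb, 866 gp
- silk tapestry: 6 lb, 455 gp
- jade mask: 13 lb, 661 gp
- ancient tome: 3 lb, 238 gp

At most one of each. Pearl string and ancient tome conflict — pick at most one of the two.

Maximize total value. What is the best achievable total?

2941

Best packing: obsidian blade + copper ingots + ornate helm + bronze mirror + silk tapestry — 35 lb, 2941 total.
The closest alternative, obsidian blade + ornate helm + bronze mirror + silk tapestry, reaches only 2917.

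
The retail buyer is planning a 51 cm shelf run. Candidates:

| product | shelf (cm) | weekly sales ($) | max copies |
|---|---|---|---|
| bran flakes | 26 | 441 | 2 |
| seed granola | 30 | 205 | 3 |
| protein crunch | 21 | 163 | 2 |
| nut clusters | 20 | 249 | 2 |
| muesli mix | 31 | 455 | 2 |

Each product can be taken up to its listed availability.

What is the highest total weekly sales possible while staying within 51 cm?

704

Filling by ratio: bran flakes + nut clusters for 690, with 5 cm left unused.
Dropping bran flakes frees 26 cm; slotting in muesli mix (31 cm) lifts the total to 704 at 51 cm.
No other feasible combination exceeds 704.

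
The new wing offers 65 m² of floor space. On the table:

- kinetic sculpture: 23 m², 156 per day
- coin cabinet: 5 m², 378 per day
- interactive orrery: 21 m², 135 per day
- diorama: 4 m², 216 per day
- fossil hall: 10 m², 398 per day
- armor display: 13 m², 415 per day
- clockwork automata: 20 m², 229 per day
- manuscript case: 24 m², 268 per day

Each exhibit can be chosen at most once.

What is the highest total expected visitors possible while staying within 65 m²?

1675

A density-first pass picks coin cabinet + diorama + fossil hall + armor display + clockwork automata — 1636 at 52 m².
Replace clockwork automata with manuscript case: the trade gains 39 net, giving 1675 at 56 m².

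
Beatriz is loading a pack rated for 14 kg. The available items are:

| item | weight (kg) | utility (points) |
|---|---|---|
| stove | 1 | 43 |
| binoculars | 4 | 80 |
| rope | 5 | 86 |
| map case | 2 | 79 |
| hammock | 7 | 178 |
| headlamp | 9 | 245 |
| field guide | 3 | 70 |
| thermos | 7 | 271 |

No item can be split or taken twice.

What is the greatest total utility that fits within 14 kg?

Density check — stove 43.00, map case 39.50, thermos 38.71, headlamp 27.22 are the best per kg.
Taking the top-ratio items first gives stove + map case + field guide + thermos for 463 (13 kg).
Replace field guide with binoculars: the trade gains 10 net, giving 473 at 14 kg.
Runner-up stove + map case + field guide + thermos tops out at 463.

473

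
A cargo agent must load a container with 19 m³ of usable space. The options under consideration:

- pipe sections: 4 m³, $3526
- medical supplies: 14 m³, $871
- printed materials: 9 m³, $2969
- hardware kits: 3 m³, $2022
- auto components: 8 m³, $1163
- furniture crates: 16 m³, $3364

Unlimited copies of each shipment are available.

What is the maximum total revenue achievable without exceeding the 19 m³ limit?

16126

Best packing: 4×pipe sections + hardware kits — 19 m³, 16126 total.
That's the maximum — no swap from here does better than 16126.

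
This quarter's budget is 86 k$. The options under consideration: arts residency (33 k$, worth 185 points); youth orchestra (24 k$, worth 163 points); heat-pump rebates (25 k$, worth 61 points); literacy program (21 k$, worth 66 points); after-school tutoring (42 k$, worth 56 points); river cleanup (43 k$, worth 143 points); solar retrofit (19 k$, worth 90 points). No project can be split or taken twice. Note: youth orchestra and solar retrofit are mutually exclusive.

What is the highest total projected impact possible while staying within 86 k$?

414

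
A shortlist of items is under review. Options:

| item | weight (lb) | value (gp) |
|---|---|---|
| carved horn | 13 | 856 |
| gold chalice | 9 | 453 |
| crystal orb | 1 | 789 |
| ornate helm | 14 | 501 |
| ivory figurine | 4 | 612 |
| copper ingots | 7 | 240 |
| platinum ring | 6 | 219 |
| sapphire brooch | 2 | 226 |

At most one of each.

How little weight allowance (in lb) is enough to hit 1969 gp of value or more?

16

Look for the lowest-weight combination reaching 1969.
gold chalice + crystal orb + ivory figurine + sapphire brooch reaches 2080 using 16 lb.
Any bundle with less than 16 lb falls short of 1969.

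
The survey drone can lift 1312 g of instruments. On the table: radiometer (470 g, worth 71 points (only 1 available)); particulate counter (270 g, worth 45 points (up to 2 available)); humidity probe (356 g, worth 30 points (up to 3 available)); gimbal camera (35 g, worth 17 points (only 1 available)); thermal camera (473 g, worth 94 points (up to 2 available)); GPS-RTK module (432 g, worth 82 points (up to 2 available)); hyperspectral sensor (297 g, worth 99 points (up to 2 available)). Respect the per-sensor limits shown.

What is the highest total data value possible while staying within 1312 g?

325

By data value per g: gimbal camera 0.49, hyperspectral sensor 0.33, thermal camera 0.20 lead.
A density-first pass picks gimbal camera + thermal camera + 2×hyperspectral sensor — 309 at 1102 g.
Replace gimbal camera and thermal camera with particulate counter + GPS-RTK module: the trade gains 16 net, giving 325 at 1296 g.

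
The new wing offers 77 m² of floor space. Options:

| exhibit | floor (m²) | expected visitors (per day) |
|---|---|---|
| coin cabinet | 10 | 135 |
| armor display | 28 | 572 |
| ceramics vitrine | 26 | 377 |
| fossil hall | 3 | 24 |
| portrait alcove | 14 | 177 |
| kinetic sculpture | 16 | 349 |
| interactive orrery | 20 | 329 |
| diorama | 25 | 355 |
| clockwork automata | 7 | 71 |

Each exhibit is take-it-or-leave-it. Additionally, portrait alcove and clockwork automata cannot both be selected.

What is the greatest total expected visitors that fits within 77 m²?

1409

Coin cabinet + armor display + fossil hall + kinetic sculpture + interactive orrery uses 77 of the 77 m² and totals 1409.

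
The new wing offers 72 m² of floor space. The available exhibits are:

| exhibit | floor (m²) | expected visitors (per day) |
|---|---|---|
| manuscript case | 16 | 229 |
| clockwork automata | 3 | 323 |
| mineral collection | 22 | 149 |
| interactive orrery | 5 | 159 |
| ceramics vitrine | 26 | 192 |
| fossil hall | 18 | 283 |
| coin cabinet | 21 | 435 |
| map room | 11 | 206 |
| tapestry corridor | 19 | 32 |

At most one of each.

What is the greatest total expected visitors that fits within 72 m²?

1476

Greedy by ratio would take clockwork automata + interactive orrery + fossil hall + coin cabinet + map room: 58 m² used, total 1406.
Replace interactive orrery with manuscript case: the trade gains 70 net, giving 1476 at 69 m².
An exhaustive check of the 512 subsets confirms 1476.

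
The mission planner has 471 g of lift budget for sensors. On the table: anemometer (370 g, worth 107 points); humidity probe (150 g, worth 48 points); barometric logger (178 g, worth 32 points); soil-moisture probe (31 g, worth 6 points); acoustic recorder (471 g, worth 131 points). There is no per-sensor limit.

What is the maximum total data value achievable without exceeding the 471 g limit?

144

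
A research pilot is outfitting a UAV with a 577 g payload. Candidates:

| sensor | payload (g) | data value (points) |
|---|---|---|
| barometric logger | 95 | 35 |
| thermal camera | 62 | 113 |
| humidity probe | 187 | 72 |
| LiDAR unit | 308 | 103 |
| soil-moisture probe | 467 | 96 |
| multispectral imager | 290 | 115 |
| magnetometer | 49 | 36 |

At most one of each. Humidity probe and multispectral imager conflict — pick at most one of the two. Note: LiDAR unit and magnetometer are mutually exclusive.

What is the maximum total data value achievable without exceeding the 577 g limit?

299

The ratio ordering already packs tightly: barometric logger + thermal camera + multispectral imager + magnetometer, 496 g, 299.
No other feasible combination exceeds 299.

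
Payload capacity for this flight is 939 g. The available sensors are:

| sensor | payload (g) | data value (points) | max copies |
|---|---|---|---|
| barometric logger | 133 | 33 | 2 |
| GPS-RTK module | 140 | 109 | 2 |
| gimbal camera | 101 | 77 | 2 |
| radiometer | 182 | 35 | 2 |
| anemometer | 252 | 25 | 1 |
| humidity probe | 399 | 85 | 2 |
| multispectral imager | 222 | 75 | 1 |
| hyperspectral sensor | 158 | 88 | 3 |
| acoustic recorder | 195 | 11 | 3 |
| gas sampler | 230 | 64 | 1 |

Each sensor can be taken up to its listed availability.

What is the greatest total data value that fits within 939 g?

581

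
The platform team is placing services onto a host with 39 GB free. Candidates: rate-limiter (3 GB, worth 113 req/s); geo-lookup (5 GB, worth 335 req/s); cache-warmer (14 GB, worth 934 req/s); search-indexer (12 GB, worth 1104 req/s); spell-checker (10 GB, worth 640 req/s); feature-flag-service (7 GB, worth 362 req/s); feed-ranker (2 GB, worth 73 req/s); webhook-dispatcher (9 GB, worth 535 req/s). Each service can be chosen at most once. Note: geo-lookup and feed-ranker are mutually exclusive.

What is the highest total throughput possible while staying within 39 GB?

2791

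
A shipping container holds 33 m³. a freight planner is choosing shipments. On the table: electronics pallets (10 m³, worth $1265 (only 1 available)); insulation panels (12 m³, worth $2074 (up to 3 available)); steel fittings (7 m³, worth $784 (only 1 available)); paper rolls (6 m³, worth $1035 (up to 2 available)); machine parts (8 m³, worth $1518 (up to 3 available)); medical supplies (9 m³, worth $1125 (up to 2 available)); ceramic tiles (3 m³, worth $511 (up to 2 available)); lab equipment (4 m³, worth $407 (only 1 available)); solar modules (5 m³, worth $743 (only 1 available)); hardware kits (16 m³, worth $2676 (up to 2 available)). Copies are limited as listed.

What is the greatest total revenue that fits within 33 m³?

Ranking by ratio (revenue/m³): machine parts 189.75, insulation panels 172.83, paper rolls 172.50.
Taking paper rolls + 3×machine parts + ceramic tiles: 33 m³ used, 6100 in revenue.
Nothing else within 33 m³ beats 6100.

6100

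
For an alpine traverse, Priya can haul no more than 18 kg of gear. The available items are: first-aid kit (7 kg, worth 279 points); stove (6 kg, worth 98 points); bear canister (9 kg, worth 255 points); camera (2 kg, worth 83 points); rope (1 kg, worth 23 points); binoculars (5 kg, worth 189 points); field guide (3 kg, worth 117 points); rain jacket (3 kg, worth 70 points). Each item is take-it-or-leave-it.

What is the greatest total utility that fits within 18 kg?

Best packing: first-aid kit + camera + rope + binoculars + field guide — 18 kg, 691 total.
That's the maximum — no swap from here does better than 691.

691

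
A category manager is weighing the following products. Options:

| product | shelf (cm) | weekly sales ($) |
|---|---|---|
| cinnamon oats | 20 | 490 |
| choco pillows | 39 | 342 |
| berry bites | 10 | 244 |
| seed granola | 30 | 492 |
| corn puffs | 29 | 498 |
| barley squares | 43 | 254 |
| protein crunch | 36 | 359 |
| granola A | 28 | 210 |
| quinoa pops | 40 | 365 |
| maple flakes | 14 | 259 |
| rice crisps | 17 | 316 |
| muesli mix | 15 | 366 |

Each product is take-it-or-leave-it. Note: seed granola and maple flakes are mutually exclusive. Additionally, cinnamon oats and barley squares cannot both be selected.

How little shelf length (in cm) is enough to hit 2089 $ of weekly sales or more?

104

Need the lightest bundle worth ≥ 2089.
cinnamon oats + berry bites + seed granola + corn puffs + muesli mix reaches 2090 using 104 cm.
No combination under 104 cm hits 2089.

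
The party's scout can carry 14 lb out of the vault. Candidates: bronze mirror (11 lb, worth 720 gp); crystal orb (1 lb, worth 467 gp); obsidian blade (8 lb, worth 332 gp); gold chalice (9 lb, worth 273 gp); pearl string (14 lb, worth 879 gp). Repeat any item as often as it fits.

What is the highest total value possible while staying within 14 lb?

Density check — crystal orb 467.00, bronze mirror 65.45, pearl string 62.79, obsidian blade 41.50 are the best per lb.
14×crystal orb uses 14 of the 14 lb and totals 6538.
That's the maximum — no swap from here does better than 6538.

6538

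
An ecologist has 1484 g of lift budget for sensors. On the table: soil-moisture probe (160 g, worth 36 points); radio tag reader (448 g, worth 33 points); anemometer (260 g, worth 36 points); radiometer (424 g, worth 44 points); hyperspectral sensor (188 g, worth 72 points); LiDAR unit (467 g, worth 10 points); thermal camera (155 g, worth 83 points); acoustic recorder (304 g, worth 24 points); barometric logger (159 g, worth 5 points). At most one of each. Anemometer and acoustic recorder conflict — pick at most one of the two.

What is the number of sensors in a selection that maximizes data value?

The maximum data value within 1484 g is 276.
soil-moisture probe + anemometer + radiometer + hyperspectral sensor + thermal camera + barometric logger hits 276 at 1346 g.
Any selection reaching 276 contains exactly 6 sensors.

6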